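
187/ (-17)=-11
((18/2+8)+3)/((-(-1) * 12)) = 5/3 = 1.67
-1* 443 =-443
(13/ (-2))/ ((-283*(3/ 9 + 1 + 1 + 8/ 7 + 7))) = 273/ 124520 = 0.00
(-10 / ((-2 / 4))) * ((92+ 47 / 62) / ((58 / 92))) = 2645460 / 899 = 2942.67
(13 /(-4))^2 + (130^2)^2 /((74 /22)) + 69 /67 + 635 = 3367938766439 /39664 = 84911727.67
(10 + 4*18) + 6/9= 82.67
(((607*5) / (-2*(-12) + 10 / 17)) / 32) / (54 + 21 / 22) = 51595 / 735072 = 0.07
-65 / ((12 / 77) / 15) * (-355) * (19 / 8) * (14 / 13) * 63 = 5725999125 / 16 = 357874945.31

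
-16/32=-1/2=-0.50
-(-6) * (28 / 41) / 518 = 12 / 1517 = 0.01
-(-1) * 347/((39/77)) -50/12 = 53113/78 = 680.94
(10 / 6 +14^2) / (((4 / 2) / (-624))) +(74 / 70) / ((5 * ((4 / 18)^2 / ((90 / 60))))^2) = -3451447187 / 56000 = -61632.99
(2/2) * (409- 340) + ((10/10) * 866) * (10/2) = 4399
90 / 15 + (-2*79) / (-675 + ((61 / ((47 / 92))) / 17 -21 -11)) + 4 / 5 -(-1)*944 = 2659453084 / 2796405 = 951.03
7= 7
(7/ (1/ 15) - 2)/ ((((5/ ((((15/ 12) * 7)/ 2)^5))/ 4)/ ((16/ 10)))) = 216390125/ 1024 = 211318.48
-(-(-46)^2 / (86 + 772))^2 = -1119364 / 184041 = -6.08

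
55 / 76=0.72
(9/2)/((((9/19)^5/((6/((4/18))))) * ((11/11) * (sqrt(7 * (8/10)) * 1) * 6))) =2476099 * sqrt(35)/40824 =358.83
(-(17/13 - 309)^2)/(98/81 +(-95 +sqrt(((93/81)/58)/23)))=1009.75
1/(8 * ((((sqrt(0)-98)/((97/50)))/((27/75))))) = -873/980000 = -0.00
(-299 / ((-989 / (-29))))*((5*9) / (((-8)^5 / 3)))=50895 / 1409024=0.04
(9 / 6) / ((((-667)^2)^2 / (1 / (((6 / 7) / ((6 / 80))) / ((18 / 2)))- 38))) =-8931 / 31668195571360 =-0.00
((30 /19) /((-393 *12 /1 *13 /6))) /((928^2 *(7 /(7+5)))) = -15 /48764328704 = -0.00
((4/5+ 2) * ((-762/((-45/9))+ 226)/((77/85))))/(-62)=-2924/155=-18.86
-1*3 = -3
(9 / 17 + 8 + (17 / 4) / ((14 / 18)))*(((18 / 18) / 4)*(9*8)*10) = 299745 / 119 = 2518.87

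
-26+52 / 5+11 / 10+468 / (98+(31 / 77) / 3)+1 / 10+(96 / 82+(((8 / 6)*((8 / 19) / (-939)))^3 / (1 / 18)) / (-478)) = -160084077769424612818156 / 18921822267878574561765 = -8.46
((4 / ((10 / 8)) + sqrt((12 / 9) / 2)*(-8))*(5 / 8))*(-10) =-20 + 50*sqrt(6) / 3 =20.82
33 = 33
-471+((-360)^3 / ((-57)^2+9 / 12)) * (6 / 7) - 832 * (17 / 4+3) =-570490493 / 30331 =-18808.83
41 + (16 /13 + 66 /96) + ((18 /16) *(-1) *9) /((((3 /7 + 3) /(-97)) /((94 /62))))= 12308411 /25792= 477.22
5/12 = 0.42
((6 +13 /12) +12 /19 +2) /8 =2215 /1824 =1.21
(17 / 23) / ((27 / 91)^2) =140777 / 16767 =8.40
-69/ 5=-13.80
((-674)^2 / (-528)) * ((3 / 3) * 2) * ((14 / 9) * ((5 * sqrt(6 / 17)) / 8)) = -3974915 * sqrt(102) / 40392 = -993.88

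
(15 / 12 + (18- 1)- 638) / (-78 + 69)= 68.86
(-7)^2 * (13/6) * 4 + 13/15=6383/15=425.53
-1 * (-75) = 75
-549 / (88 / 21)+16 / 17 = -194585 / 1496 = -130.07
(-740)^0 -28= -27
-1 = -1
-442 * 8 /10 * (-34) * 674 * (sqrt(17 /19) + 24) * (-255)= -49590957312 - 2066289888 * sqrt(323) /19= -51545471874.44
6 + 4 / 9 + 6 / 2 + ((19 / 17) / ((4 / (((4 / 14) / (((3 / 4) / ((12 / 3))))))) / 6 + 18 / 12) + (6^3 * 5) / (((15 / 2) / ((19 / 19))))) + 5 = 754238 / 4743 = 159.02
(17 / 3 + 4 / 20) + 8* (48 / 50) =13.55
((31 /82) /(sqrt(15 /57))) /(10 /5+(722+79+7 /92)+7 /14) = 1426 * sqrt(95) /15155445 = 0.00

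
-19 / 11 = -1.73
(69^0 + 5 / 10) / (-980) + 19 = 37237 / 1960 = 19.00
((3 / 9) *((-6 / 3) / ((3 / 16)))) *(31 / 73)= -992 / 657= -1.51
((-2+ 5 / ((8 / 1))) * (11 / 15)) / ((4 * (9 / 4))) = -121 / 1080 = -0.11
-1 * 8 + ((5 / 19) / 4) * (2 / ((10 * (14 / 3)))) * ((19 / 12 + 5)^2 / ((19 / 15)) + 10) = -2547323 / 323456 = -7.88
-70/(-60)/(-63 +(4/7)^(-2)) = -8/411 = -0.02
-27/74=-0.36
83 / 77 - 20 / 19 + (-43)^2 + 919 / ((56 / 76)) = 9059597 / 2926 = 3096.24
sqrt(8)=2 * sqrt(2)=2.83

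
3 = 3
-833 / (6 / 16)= -6664 / 3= -2221.33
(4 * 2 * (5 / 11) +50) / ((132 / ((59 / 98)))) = 17405 / 71148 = 0.24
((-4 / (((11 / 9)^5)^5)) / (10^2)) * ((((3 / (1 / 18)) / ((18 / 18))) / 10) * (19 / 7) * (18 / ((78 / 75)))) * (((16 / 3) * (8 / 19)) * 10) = -14886332672778255280739883264 / 9859582408483418705806552841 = -1.51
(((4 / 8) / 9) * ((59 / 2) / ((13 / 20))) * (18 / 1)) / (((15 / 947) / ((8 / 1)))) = 893968 / 39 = 22922.26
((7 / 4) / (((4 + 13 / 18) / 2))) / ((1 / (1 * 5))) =63 / 17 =3.71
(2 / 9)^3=8 / 729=0.01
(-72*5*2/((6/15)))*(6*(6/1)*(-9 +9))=0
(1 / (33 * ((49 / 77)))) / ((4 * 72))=0.00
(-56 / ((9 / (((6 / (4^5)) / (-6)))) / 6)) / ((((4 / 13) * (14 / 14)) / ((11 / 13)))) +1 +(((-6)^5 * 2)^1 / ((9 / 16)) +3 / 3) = -27645.90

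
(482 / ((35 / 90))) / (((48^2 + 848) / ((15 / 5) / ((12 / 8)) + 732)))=796023 / 2758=288.62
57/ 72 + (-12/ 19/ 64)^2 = 219515/ 277248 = 0.79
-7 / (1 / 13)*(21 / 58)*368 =-351624 / 29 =-12124.97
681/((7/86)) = 58566/7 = 8366.57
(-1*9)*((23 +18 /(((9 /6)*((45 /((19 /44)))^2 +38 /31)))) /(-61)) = 12580627527 /3707156599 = 3.39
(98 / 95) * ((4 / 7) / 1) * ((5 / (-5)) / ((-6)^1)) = 28 / 285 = 0.10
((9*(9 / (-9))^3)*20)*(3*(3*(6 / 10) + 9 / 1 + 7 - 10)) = -4212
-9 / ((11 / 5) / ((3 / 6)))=-45 / 22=-2.05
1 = 1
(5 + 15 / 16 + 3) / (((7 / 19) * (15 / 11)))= 17.79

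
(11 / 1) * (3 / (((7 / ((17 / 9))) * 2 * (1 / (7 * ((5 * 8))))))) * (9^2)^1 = 100980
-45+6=-39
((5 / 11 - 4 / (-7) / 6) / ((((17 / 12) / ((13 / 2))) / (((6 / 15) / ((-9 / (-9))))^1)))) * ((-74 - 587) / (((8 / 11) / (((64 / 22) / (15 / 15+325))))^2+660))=-0.09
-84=-84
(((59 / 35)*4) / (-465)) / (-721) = 0.00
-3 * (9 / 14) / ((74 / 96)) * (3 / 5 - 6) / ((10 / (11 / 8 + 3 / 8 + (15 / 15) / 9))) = 16281 / 6475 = 2.51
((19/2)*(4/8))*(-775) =-14725/4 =-3681.25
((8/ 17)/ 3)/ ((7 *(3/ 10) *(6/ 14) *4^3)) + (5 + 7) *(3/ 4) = 16529/ 1836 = 9.00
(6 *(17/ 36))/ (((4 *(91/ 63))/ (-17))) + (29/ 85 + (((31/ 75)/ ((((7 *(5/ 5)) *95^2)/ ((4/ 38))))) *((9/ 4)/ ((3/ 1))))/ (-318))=-67446027700327/ 8435644035000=-8.00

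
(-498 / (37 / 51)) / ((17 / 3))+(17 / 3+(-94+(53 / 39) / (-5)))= -1513276 / 7215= -209.74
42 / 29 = 1.45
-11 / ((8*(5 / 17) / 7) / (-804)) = 263109 / 10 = 26310.90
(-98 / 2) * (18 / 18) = -49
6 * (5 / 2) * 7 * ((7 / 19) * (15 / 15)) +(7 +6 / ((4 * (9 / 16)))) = 2756 / 57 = 48.35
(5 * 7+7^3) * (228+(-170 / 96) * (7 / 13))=8925651 / 104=85823.57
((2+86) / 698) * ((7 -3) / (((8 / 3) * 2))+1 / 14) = 253 / 2443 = 0.10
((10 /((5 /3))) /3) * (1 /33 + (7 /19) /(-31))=716 /19437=0.04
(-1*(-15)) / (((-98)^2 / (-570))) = -4275 / 4802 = -0.89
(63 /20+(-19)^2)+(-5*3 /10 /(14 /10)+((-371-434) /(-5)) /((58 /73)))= 565.72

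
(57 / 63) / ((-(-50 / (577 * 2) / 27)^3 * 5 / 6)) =143681988082482 / 546875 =262732778.21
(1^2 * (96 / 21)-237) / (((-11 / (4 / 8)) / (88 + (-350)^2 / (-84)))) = -14477.48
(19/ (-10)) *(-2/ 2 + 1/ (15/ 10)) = 19/ 30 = 0.63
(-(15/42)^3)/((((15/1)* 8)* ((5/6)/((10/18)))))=-25/98784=-0.00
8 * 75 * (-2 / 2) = -600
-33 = -33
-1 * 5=-5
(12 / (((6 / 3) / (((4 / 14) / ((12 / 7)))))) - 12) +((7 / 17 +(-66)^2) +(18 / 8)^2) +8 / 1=1185505 / 272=4358.47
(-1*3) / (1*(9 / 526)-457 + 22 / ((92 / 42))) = 36294 / 5407073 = 0.01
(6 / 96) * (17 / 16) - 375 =-95983 / 256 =-374.93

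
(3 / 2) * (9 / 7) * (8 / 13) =108 / 91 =1.19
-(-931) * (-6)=-5586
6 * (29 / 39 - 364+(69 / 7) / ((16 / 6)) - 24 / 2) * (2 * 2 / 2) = -4458.72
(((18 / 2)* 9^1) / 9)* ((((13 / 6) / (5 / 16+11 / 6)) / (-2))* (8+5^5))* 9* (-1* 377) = 4974965892 / 103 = 48300639.73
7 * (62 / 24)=217 / 12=18.08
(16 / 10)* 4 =32 / 5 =6.40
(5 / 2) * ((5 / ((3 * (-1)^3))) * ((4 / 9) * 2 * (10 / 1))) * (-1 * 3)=1000 / 9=111.11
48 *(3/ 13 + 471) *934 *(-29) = -7964584128/ 13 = -612660317.54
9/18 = 0.50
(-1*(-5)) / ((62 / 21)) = 1.69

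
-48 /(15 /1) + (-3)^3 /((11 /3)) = -581 /55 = -10.56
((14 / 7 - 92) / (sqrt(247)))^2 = 8100 / 247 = 32.79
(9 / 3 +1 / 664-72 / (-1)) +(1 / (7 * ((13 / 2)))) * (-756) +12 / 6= 521253 / 8632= 60.39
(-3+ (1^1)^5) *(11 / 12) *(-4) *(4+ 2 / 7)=220 / 7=31.43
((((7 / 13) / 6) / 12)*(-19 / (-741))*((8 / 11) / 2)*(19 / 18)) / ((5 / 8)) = 266 / 2258685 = 0.00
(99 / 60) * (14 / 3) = 77 / 10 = 7.70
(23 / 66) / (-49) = -23 / 3234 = -0.01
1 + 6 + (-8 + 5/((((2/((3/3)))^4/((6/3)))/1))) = -3/8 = -0.38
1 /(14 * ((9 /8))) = 4 /63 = 0.06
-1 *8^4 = -4096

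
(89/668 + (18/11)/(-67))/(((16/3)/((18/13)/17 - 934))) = -8292320493/435207344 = -19.05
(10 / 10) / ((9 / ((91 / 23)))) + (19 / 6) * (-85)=-111253 / 414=-268.73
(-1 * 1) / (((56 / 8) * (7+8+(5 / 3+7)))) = -3 / 497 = -0.01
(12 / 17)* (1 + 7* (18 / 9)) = 180 / 17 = 10.59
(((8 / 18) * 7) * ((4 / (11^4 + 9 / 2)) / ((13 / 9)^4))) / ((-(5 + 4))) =-18144 / 836580251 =-0.00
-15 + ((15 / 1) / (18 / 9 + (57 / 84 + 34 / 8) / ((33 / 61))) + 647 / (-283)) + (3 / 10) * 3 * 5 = -11075047 / 968426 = -11.44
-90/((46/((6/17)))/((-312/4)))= 21060/391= 53.86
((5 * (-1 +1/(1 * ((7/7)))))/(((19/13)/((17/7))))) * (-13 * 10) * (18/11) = 0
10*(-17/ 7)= -170/ 7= -24.29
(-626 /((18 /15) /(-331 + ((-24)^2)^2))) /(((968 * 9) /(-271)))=140570796175 /26136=5378435.73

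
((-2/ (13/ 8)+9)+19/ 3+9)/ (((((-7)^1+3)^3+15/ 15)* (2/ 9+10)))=-901/ 25116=-0.04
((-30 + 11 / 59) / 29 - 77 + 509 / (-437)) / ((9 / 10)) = -592130210 / 6729363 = -87.99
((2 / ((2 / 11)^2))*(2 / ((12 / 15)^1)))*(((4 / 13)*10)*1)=6050 / 13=465.38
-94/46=-47/23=-2.04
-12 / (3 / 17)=-68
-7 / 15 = -0.47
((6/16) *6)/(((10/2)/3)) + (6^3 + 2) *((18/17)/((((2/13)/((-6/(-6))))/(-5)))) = -2550141/340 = -7500.41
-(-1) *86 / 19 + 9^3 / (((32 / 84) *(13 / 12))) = 874849 / 494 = 1770.95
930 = 930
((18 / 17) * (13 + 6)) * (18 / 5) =6156 / 85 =72.42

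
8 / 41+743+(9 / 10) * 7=307293 / 410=749.50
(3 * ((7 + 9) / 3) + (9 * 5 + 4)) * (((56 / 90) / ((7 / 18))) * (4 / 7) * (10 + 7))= 7072 / 7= 1010.29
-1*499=-499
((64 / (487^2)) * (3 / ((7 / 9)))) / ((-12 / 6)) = -864 / 1660183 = -0.00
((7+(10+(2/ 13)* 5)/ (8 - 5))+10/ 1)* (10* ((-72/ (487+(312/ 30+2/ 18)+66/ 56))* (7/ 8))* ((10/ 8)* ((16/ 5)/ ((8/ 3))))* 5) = -1593553500/ 8168537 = -195.08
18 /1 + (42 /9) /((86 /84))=970 /43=22.56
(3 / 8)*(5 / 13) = 15 / 104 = 0.14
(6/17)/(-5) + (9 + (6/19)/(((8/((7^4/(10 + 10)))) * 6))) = 502289/51680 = 9.72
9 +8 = 17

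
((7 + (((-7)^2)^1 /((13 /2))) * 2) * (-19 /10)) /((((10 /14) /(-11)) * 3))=215.32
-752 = -752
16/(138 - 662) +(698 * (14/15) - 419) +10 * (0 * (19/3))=456737/1965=232.44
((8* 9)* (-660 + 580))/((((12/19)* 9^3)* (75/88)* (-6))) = 2.45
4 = 4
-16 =-16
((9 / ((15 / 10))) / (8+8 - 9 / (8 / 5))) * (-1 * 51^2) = -124848 / 83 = -1504.19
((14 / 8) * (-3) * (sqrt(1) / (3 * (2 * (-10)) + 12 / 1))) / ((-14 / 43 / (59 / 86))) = -59 / 256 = -0.23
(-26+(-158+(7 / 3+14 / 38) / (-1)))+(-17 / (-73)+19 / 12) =-1025745 / 5548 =-184.89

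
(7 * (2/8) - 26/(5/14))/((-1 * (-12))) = -1421/240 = -5.92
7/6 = 1.17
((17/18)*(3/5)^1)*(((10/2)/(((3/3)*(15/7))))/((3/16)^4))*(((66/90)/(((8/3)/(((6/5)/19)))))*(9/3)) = 10723328/192375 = 55.74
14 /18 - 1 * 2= -11 /9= -1.22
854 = 854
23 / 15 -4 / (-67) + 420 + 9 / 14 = 5940859 / 14070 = 422.24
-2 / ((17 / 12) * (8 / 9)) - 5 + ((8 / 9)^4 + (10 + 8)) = 1342466 / 111537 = 12.04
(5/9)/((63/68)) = 340/567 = 0.60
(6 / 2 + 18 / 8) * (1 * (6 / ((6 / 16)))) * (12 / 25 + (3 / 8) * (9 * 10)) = 71883 / 25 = 2875.32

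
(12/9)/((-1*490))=-0.00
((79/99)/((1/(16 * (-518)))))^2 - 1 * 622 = 428694085282/9801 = 43739831.17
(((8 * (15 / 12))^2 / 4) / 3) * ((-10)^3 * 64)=-1600000 / 3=-533333.33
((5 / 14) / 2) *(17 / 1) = 85 / 28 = 3.04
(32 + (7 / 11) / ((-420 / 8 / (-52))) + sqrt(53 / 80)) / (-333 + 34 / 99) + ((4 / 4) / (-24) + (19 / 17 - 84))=-5577700961 / 67183320 - 99 *sqrt(265) / 658660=-83.02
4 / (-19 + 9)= -2 / 5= -0.40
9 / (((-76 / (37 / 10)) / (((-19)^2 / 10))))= -6327 / 400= -15.82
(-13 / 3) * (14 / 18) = -91 / 27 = -3.37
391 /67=5.84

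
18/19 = 0.95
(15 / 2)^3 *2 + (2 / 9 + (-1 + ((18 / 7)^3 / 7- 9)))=72295175 / 86436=836.40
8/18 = 4/9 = 0.44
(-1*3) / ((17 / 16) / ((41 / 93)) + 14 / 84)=-5904 / 5071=-1.16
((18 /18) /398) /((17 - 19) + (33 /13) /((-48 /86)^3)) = -29952 /197882615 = -0.00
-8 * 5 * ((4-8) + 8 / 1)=-160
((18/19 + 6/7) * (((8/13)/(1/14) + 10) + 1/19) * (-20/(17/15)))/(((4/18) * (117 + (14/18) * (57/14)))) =-8963784000/402654707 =-22.26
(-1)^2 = 1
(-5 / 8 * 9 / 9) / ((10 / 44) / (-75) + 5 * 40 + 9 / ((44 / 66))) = -825 / 281816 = -0.00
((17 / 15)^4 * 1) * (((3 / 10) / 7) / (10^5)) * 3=83521 / 39375000000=0.00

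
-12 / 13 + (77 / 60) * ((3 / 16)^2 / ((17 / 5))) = -205893 / 226304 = -0.91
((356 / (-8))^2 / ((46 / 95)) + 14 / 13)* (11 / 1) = 107635121 / 2392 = 44997.96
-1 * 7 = -7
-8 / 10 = -4 / 5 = -0.80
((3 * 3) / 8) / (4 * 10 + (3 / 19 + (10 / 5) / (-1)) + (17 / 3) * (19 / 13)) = 6669 / 275296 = 0.02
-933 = -933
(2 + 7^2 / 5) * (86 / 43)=118 / 5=23.60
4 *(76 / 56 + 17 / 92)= 993 / 161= 6.17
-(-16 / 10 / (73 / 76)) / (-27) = -608 / 9855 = -0.06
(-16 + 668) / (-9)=-652 / 9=-72.44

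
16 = 16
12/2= 6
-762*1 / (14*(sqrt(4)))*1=-381 / 14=-27.21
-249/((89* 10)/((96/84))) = -996/3115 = -0.32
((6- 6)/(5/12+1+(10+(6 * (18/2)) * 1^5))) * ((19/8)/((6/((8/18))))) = 0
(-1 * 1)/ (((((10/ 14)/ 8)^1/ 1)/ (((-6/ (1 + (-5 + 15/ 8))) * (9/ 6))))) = -4032/ 85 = -47.44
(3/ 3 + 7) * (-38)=-304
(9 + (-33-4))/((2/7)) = -98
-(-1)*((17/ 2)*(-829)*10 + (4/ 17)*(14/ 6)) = -3593687/ 51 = -70464.45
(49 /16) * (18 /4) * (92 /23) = 55.12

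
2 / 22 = 1 / 11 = 0.09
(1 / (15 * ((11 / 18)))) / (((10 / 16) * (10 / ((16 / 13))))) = 384 / 17875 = 0.02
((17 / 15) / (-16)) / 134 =-17 / 32160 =-0.00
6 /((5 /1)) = 6 /5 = 1.20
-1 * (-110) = 110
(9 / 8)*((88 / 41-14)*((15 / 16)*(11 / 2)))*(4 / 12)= -120285 / 5248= -22.92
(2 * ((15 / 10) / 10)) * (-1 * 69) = -207 / 10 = -20.70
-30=-30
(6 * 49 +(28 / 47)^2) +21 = 696619 / 2209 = 315.35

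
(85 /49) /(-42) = -85 /2058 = -0.04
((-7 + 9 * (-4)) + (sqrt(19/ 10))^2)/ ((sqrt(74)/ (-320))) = 6576 * sqrt(74)/ 37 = 1528.89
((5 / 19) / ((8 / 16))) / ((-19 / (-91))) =910 / 361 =2.52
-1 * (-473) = 473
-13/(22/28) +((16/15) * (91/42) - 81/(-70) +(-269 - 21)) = -420065/1386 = -303.08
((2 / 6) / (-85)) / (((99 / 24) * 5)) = -8 / 42075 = -0.00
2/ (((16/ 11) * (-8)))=-11/ 64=-0.17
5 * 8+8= 48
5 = 5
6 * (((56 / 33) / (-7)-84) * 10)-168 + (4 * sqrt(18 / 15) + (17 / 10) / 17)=-574469 / 110 + 4 * sqrt(30) / 5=-5218.06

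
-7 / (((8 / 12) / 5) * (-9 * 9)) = 0.65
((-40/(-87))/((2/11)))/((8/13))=715/174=4.11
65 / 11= 5.91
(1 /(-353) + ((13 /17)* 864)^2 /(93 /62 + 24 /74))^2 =14897510177035552566361 /260186707225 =57256999544.38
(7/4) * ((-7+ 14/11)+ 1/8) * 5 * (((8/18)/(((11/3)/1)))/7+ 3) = -1718105/11616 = -147.91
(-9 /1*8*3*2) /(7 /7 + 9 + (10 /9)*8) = -22.87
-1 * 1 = -1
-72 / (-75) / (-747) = -0.00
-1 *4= -4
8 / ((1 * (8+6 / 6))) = 8 / 9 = 0.89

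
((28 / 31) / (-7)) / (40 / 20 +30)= -0.00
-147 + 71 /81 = -11836 /81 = -146.12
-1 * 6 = -6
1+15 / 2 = 8.50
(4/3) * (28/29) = 112/87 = 1.29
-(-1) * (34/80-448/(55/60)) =-488.30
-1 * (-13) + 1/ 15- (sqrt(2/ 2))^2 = 181/ 15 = 12.07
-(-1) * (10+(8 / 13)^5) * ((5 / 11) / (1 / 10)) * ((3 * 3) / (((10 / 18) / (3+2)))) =1379097900 / 371293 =3714.31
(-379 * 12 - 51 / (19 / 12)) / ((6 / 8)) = -116032 / 19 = -6106.95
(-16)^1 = -16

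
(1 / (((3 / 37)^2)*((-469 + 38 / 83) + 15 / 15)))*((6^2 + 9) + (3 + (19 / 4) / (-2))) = -41473855 / 2794032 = -14.84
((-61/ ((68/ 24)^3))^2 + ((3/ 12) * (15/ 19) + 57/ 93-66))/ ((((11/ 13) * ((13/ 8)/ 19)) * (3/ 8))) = -52771180392752/ 24692733087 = -2137.11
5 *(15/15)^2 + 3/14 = 73/14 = 5.21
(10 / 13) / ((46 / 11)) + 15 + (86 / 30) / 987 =67227557 / 4426695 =15.19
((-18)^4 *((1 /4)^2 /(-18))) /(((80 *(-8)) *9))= 81 /1280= 0.06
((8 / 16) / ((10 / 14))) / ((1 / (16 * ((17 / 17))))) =56 / 5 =11.20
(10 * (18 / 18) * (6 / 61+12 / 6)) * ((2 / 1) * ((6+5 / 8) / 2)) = 8480 / 61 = 139.02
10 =10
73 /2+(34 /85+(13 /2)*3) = 282 /5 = 56.40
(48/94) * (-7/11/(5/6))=-0.39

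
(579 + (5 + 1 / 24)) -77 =12169 / 24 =507.04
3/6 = 1/2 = 0.50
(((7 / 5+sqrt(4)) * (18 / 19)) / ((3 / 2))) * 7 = 1428 / 95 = 15.03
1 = 1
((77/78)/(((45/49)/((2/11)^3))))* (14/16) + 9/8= 1920799/1698840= 1.13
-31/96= -0.32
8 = 8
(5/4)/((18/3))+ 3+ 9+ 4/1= 389/24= 16.21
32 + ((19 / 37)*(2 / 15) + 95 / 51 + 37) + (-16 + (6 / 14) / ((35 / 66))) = 5153830 / 92463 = 55.74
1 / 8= 0.12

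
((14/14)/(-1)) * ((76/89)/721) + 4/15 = 255536/962535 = 0.27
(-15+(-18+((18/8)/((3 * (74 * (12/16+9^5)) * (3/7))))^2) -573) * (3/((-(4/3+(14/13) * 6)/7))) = 16847426298006304637/10319309136139456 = 1632.61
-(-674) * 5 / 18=1685 / 9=187.22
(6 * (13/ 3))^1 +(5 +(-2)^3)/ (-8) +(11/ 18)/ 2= 1921/ 72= 26.68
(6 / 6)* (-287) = -287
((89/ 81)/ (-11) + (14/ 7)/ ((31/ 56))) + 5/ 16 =1690633/ 441936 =3.83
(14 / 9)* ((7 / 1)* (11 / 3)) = 1078 / 27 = 39.93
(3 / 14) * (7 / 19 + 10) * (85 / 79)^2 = 4269975 / 1660106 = 2.57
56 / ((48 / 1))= 7 / 6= 1.17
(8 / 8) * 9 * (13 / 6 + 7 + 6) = 273 / 2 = 136.50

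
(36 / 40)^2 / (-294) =-27 / 9800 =-0.00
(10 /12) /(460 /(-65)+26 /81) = -1755 /14228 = -0.12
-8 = -8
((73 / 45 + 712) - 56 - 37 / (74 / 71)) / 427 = 55991 / 38430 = 1.46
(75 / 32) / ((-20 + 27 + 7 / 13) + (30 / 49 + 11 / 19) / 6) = 544635 / 1797904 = 0.30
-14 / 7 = -2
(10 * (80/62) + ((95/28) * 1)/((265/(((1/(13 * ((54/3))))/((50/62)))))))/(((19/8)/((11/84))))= 38198360849/53690118300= 0.71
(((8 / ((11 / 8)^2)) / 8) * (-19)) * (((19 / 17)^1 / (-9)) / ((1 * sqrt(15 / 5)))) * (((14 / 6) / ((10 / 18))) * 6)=323456 * sqrt(3) / 30855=18.16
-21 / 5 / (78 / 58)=-203 / 65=-3.12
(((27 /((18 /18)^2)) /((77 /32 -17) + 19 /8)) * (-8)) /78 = 1152 /5083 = 0.23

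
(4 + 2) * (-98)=-588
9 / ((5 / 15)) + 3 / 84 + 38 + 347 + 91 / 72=208303 / 504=413.30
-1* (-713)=713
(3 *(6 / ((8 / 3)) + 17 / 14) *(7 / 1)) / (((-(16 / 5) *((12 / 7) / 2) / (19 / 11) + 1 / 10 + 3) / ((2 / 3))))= 64505 / 2011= 32.08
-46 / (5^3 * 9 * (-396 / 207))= 529 / 24750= 0.02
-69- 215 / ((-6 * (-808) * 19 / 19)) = -334727 / 4848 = -69.04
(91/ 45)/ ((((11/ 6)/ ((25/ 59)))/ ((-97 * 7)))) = -617890/ 1947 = -317.35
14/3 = 4.67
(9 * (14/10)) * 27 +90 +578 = 5041/5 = 1008.20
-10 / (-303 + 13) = 1 / 29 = 0.03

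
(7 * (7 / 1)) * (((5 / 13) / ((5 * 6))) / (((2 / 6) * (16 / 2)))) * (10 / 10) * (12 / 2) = 147 / 104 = 1.41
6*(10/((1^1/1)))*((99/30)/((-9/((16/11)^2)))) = -512/11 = -46.55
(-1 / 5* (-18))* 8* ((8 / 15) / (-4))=-96 / 25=-3.84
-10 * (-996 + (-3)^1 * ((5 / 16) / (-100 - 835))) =9959.99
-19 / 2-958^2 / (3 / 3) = -1835547 / 2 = -917773.50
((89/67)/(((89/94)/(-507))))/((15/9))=-142974/335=-426.79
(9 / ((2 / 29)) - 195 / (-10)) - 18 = 132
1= 1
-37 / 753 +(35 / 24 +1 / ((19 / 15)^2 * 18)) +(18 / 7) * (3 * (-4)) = -447748621 / 15222648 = -29.41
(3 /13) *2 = 6 /13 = 0.46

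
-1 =-1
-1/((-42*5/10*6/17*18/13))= 221/2268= 0.10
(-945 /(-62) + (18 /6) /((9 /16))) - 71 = -9379 /186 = -50.42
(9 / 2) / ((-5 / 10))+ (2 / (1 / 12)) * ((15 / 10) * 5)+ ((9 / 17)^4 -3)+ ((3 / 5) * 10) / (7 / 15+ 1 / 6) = 281757471 / 1586899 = 177.55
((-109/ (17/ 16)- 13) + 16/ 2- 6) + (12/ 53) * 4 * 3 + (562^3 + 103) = 159931392436/ 901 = 177504320.13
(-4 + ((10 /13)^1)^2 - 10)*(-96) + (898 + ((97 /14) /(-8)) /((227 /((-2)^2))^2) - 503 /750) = 99874497795829 /45719105250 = 2184.52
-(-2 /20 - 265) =2651 /10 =265.10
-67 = -67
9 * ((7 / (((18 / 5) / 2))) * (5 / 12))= 175 / 12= 14.58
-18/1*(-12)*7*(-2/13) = -3024/13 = -232.62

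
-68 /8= -17 /2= -8.50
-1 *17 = -17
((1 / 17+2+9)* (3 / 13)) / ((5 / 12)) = 6768 / 1105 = 6.12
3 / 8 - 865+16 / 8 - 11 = -6989 / 8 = -873.62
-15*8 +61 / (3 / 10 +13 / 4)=-7300 / 71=-102.82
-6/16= -3/8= -0.38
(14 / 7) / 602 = 1 / 301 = 0.00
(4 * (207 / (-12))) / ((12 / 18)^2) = -621 / 4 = -155.25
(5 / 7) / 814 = 5 / 5698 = 0.00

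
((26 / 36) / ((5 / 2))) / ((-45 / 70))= -182 / 405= -0.45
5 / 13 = 0.38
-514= -514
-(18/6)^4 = -81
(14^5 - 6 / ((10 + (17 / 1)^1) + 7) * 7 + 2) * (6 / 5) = 645389.72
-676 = -676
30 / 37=0.81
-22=-22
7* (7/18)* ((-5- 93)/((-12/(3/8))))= 2401/288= 8.34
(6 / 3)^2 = 4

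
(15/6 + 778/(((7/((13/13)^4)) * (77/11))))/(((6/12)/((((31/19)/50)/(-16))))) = -55831/744800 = -0.07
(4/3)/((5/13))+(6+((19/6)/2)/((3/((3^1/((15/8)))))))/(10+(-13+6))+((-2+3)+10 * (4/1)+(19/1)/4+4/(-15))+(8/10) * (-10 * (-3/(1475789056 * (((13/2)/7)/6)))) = 118473249137/2312508744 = 51.23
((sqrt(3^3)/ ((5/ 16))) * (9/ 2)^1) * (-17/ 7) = -3672 * sqrt(3)/ 35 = -181.72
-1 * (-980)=980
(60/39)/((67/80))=1600/871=1.84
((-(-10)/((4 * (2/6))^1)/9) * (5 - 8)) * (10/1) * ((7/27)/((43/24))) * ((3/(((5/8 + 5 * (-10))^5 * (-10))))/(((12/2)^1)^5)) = -28672/60285304337158125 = -0.00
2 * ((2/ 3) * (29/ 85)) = 0.45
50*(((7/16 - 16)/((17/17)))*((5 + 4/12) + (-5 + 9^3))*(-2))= 1135025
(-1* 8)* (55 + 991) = -8368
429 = 429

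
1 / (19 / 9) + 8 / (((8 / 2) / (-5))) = -9.53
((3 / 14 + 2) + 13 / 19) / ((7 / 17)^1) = 13107 / 1862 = 7.04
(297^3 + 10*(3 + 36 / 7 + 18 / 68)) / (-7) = -3117580692 / 833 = -3742593.87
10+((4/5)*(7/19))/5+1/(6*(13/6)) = 62589/6175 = 10.14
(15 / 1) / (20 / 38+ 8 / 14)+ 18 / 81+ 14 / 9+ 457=620789 / 1314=472.44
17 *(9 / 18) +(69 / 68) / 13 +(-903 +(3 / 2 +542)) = -310215 / 884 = -350.92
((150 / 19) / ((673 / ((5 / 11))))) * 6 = 4500 / 140657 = 0.03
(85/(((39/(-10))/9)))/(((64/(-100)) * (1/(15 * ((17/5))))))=15631.01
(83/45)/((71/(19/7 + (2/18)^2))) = 128318/1811565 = 0.07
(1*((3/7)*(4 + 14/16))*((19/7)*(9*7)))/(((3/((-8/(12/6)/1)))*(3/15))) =-33345/14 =-2381.79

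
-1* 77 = -77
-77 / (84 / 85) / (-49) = 935 / 588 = 1.59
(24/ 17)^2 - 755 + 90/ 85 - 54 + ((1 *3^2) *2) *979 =4859839/ 289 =16816.05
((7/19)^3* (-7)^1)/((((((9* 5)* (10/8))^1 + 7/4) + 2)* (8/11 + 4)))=-26411/21400080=-0.00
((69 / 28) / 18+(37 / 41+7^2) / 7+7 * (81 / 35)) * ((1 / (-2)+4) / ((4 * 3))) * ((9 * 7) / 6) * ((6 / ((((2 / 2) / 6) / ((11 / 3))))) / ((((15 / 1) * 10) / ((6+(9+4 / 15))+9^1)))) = 5662798141 / 3690000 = 1534.63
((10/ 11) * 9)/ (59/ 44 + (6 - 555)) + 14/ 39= 323318/ 939783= 0.34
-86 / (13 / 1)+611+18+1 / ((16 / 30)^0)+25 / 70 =113521 / 182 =623.74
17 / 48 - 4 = -175 / 48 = -3.65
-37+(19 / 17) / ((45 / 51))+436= 6004 / 15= 400.27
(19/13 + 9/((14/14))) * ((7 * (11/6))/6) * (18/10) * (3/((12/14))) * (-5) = -9163/13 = -704.85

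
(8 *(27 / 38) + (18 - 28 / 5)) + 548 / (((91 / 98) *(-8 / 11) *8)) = -823483 / 9880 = -83.35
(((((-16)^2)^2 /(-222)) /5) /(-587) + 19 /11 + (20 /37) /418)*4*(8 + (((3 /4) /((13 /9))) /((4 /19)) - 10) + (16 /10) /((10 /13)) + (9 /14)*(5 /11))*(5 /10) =141552431327479 /13631430813000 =10.38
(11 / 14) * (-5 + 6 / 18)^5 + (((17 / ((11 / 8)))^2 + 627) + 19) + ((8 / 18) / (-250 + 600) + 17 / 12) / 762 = -4914885445963 / 5227853400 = -940.13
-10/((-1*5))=2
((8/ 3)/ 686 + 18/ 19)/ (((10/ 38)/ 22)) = 409156/ 5145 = 79.52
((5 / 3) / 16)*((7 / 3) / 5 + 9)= 0.99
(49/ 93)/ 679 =0.00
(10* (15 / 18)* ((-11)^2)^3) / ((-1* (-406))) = 44289025 / 1218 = 36362.09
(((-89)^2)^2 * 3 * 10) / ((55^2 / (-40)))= -3011627568 / 121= -24889484.03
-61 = -61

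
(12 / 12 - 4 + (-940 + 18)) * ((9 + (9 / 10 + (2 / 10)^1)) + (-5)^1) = -9435 / 2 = -4717.50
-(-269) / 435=0.62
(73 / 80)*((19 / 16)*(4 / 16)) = 1387 / 5120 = 0.27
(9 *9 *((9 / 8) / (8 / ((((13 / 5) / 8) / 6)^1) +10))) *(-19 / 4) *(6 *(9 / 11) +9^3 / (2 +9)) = -195.38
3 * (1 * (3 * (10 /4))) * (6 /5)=27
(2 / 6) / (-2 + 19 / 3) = 1 / 13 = 0.08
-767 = -767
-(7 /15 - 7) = 98 /15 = 6.53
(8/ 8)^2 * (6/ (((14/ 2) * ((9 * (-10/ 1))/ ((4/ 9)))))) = -4/ 945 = -0.00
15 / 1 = 15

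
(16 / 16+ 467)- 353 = 115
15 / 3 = 5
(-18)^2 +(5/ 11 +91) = 415.45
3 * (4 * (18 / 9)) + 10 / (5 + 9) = 173 / 7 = 24.71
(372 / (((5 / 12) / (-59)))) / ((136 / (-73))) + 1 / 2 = 4806697 / 170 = 28274.69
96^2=9216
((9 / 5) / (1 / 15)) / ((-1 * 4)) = -27 / 4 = -6.75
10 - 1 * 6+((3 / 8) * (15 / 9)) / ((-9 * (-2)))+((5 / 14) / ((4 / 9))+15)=19997 / 1008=19.84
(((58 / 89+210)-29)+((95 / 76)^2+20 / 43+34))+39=15716987 / 61232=256.68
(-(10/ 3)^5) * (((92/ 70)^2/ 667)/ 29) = -368000/ 10013787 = -0.04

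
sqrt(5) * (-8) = -8 * sqrt(5) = -17.89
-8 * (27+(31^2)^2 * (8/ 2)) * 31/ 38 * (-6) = 2748418584/ 19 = 144653609.68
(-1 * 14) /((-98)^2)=-0.00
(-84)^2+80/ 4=7076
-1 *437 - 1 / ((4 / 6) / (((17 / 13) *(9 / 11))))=-125441 / 286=-438.60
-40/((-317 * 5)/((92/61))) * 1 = 736/19337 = 0.04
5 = 5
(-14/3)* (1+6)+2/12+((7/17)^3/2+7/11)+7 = -1341819/54043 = -24.83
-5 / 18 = -0.28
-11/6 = -1.83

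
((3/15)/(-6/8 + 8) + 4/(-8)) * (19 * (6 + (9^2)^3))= -1383356541/290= -4770194.97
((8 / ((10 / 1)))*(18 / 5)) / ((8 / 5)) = 9 / 5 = 1.80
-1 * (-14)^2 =-196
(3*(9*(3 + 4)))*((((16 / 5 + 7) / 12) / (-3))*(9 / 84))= -459 / 80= -5.74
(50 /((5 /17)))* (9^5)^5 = 122042657907614940090942330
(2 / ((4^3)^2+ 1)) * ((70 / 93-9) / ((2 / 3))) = -767 / 127007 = -0.01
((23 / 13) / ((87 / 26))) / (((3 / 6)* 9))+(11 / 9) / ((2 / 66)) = 40.45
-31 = -31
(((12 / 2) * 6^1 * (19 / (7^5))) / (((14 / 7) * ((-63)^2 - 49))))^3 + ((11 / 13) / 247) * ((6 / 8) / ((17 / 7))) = 2064385513652090636389857 / 1951317957293710341766976000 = 0.00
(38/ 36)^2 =361/ 324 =1.11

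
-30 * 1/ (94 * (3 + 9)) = -5/ 188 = -0.03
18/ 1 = 18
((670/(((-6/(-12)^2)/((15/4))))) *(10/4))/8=-75375/4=-18843.75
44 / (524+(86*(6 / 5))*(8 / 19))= 0.08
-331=-331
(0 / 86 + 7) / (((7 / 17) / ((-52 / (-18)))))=442 / 9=49.11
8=8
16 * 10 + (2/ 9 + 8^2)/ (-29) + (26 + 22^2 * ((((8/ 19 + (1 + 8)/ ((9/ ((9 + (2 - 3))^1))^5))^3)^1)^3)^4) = 10093273961345728487204068125774530117608471759938369411079165695438220933825156951778869124522112759387952831499421042410725005483705259212897375361941448459387681076566329971203278390616083501166670619836436840032/ 80993280827403273055997790135587536692583558087553439971943867893452599473455455438593857533813913565446657755131712891971749645446313638360817197206443455219121034727412046192822506989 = 124618657970585251004724400000.00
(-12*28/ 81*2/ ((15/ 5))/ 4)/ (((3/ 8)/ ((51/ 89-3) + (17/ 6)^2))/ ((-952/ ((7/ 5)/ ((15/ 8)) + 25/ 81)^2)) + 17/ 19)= -68163723600000/ 88207923643621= -0.77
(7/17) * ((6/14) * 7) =21/17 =1.24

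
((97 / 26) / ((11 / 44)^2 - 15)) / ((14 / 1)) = -388 / 21749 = -0.02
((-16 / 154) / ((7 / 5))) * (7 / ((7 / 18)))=-720 / 539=-1.34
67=67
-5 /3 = -1.67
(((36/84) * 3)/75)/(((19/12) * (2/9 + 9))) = 324/275975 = 0.00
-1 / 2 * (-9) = 4.50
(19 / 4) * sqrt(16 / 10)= 19 * sqrt(10) / 10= 6.01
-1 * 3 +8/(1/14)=109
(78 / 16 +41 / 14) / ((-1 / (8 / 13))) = -437 / 91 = -4.80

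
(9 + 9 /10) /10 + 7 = 799 /100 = 7.99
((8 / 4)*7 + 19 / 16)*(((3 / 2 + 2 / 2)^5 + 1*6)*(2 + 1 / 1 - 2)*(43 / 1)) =34659333 / 512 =67694.01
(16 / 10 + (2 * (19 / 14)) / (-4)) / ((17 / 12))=387 / 595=0.65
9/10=0.90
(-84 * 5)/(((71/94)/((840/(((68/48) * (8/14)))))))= -696427200/1207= -576990.22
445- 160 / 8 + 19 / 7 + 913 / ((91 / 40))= 75442 / 91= 829.03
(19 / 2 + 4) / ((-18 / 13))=-39 / 4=-9.75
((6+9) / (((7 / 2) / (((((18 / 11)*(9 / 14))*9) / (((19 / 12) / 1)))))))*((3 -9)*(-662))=1042411680 / 10241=101788.08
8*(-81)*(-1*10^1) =6480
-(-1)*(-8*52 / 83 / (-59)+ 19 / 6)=95539 / 29382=3.25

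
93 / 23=4.04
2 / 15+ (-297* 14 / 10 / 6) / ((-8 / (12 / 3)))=2087 / 60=34.78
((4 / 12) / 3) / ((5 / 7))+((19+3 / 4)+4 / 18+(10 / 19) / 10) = 69017 / 3420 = 20.18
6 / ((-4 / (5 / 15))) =-1 / 2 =-0.50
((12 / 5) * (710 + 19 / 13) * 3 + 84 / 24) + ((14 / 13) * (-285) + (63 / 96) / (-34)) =26215799 / 5440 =4819.08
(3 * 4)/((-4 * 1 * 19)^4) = 3/8340544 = 0.00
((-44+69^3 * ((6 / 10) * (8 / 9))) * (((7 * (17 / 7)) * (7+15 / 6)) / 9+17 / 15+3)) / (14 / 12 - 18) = -1740222548 / 7575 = -229732.35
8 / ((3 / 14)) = 112 / 3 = 37.33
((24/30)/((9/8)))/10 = 16/225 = 0.07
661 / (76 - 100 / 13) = 8593 / 888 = 9.68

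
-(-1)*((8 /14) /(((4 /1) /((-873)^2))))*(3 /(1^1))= 2286387 /7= 326626.71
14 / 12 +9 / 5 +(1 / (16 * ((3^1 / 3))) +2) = 1207 / 240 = 5.03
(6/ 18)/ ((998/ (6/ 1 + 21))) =9/ 998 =0.01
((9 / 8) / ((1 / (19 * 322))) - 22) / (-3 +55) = 2111 / 16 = 131.94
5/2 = 2.50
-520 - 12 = -532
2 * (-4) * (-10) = 80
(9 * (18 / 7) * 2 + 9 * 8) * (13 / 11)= 10764 / 77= 139.79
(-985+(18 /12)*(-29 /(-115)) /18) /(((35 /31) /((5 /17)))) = -42137401 /164220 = -256.59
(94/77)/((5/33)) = 8.06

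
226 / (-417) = -226 / 417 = -0.54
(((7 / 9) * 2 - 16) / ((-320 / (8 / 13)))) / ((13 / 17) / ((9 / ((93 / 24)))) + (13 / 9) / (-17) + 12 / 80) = 170 / 2413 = 0.07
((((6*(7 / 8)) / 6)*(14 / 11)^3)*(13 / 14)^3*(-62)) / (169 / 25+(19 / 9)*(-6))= 35756175 / 2358532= 15.16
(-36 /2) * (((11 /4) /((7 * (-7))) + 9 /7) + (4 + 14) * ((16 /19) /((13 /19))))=-536229 /1274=-420.90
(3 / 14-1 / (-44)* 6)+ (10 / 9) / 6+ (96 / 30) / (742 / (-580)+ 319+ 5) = 106187458 / 194571531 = 0.55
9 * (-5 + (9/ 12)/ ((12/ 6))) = -41.62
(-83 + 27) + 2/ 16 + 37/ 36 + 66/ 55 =-19313/ 360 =-53.65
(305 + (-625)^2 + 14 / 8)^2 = 152827633158.06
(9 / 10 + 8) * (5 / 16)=89 / 32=2.78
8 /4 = 2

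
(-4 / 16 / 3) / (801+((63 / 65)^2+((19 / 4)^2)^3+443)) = -4326400 / 660939811947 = -0.00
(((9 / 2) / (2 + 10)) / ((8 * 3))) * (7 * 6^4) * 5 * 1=2835 / 4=708.75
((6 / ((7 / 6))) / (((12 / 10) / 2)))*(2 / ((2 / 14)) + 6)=171.43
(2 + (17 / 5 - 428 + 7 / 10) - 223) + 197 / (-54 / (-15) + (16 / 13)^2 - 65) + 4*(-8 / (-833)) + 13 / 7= -38918258333 / 60217570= -646.29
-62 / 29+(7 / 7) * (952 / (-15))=-28538 / 435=-65.60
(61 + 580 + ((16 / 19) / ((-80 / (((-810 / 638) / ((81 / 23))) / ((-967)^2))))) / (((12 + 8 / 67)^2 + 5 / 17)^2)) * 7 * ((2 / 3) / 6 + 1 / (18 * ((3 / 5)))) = 914.02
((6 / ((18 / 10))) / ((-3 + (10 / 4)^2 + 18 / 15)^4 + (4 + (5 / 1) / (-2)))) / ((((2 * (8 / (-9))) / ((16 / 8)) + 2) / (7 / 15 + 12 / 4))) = 1664000 / 62982241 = 0.03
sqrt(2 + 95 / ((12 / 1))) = sqrt(357) / 6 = 3.15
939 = 939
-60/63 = -0.95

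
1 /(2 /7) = 7 /2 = 3.50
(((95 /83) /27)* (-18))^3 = -0.44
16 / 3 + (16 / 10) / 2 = 92 / 15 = 6.13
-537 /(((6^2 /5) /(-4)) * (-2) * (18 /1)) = -895 /108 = -8.29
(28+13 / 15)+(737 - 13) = 11293 / 15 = 752.87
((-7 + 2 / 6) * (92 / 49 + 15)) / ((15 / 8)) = -26464 / 441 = -60.01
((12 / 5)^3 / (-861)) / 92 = -144 / 825125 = -0.00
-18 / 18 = -1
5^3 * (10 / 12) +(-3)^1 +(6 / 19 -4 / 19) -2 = 11317 / 114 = 99.27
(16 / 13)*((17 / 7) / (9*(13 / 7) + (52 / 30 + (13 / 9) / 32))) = 391680 / 2423291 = 0.16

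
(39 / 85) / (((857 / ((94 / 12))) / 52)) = 15886 / 72845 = 0.22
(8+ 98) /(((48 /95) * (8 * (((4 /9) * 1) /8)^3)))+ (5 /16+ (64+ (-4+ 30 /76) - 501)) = 46359341 /304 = 152497.83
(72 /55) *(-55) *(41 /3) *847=-833448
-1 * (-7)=7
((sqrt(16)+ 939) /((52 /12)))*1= 2829 /13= 217.62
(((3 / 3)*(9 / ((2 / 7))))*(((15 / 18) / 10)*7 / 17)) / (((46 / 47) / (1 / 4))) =6909 / 25024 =0.28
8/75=0.11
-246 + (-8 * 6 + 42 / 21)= -292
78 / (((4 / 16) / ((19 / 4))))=1482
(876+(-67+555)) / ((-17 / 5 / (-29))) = 197780 / 17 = 11634.12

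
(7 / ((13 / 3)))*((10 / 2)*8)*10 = 8400 / 13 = 646.15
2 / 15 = 0.13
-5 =-5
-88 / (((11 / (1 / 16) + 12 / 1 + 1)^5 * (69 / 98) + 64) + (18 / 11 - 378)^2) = -21296 / 41091099712937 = -0.00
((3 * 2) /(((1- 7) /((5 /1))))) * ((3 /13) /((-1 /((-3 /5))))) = -9 /13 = -0.69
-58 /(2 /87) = -2523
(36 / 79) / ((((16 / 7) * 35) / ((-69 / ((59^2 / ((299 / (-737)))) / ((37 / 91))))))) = 528471 / 28374396820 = 0.00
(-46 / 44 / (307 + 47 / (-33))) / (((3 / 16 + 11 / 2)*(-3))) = 46 / 229411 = 0.00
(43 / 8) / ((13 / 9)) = 387 / 104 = 3.72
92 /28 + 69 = 506 /7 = 72.29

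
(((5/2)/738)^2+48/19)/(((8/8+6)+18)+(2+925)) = 104572123/39406082688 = 0.00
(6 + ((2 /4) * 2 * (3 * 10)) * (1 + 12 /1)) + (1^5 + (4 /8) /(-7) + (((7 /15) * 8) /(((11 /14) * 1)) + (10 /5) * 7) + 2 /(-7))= 959561 /2310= 415.39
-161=-161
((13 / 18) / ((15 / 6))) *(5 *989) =12857 / 9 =1428.56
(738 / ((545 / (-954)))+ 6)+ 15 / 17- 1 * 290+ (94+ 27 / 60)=-54867559 / 37060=-1480.51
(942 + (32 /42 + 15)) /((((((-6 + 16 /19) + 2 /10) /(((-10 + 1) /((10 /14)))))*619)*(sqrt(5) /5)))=382147*sqrt(5) /97183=8.79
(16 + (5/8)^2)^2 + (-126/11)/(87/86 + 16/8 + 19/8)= 22251936559/83488768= 266.53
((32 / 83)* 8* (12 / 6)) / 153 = 512 / 12699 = 0.04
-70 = -70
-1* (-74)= 74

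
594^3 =209584584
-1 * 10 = -10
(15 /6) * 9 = 45 /2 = 22.50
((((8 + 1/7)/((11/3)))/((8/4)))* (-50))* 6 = -25650/77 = -333.12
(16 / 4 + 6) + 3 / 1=13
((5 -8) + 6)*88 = 264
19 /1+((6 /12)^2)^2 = 305 /16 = 19.06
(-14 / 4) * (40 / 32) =-35 / 8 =-4.38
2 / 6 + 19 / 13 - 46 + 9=-1373 / 39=-35.21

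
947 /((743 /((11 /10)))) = 10417 /7430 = 1.40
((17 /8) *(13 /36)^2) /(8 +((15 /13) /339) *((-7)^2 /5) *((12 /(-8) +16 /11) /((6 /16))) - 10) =-46424807 /335750400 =-0.14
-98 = -98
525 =525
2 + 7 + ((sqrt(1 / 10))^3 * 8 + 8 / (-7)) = 2 * sqrt(10) / 25 + 55 / 7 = 8.11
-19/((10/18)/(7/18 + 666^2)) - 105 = -30339467/2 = -15169733.50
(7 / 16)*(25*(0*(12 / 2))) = 0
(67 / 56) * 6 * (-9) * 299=-540891 / 28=-19317.54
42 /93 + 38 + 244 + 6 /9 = 283.12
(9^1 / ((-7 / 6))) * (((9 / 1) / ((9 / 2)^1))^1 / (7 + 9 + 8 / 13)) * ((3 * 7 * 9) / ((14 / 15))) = -5265 / 28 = -188.04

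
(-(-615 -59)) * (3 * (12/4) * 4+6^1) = 28308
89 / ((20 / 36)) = 801 / 5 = 160.20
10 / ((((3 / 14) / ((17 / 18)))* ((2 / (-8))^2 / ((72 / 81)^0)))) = 19040 / 27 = 705.19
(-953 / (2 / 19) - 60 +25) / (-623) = 18177 / 1246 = 14.59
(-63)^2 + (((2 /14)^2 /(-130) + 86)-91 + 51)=25575549 /6370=4015.00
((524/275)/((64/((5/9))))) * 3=131/2640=0.05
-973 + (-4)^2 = -957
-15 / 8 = -1.88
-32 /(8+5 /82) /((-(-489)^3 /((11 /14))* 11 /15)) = -0.00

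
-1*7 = -7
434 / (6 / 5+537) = 2170 / 2691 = 0.81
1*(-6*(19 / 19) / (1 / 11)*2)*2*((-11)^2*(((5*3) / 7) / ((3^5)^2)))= -53240 / 45927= -1.16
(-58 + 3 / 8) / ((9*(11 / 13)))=-5993 / 792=-7.57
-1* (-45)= 45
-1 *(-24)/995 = 24/995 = 0.02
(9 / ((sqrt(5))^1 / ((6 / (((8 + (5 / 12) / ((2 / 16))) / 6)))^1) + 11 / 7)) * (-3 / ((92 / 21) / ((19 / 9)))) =-67191201 / 6486713 + 26921727 * sqrt(5) / 12973426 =-5.72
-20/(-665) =4/133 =0.03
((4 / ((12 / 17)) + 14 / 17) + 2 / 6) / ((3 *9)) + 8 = 3788 / 459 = 8.25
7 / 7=1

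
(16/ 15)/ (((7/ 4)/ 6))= 128/ 35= 3.66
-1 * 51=-51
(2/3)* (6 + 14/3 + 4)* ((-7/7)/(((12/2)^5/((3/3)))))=-11/8748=-0.00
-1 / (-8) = 1 / 8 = 0.12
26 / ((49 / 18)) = 468 / 49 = 9.55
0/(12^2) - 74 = -74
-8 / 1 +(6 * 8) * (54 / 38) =60.21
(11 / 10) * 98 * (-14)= -7546 / 5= -1509.20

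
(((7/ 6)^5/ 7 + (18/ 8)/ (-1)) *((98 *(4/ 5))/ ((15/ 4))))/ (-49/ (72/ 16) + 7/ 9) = 21133/ 5265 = 4.01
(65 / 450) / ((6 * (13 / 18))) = 1 / 30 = 0.03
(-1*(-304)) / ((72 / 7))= 266 / 9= 29.56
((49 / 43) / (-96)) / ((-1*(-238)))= -7 / 140352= -0.00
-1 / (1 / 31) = -31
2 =2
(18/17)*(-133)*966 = -2312604/17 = -136035.53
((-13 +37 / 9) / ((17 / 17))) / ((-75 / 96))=512 / 45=11.38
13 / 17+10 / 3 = 209 / 51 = 4.10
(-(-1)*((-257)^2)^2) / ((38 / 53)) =231210931253 / 38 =6084498190.87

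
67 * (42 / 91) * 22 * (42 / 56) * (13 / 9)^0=6633 / 13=510.23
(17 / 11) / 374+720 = 720.00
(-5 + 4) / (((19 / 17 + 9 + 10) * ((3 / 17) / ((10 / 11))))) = -1445 / 5643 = -0.26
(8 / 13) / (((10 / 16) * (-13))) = -64 / 845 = -0.08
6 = 6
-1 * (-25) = 25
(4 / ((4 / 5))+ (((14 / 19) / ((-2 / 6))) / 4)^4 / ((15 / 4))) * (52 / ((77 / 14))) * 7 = 2383640714 / 7167655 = 332.56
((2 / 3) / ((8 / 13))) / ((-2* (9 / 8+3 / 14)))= -91 / 225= -0.40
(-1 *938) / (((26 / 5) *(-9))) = 2345 / 117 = 20.04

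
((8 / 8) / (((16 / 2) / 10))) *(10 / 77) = 25 / 154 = 0.16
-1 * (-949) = 949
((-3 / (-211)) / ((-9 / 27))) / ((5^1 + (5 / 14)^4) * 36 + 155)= -0.00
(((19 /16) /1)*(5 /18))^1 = 0.33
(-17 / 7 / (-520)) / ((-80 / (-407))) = 6919 / 291200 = 0.02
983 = 983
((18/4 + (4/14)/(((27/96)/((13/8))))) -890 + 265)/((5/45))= -77975/14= -5569.64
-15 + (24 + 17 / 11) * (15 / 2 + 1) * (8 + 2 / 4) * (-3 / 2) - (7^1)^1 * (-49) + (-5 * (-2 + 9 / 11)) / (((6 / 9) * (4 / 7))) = -106699 / 44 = -2424.98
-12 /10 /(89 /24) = -144 /445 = -0.32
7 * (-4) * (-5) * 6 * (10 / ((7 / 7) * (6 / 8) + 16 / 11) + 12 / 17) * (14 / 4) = 15411.38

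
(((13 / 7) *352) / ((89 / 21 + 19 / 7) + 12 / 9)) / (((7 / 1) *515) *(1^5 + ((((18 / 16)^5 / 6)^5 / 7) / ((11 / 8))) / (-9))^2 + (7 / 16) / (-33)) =10212608066259016866677798689813206670600742627180544 / 466614049345651983215875242078900616110034113424035377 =0.02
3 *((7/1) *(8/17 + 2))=882/17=51.88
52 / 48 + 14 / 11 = 311 / 132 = 2.36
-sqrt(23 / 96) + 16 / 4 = 4 - sqrt(138) / 24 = 3.51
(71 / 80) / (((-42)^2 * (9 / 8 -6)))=-71 / 687960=-0.00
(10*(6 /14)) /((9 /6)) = 20 /7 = 2.86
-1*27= -27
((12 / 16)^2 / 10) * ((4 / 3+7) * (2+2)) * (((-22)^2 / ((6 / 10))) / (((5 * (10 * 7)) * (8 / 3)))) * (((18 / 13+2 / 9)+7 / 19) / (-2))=-531311 / 331968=-1.60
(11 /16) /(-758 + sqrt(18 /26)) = -54197 /59754584 -33 * sqrt(13) /119509168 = -0.00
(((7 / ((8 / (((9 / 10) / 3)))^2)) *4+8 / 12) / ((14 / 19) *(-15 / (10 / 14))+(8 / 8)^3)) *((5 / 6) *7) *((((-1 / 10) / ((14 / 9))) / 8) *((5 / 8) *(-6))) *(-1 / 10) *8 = 193173 / 28160000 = 0.01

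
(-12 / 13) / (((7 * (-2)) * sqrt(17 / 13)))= 6 * sqrt(221) / 1547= 0.06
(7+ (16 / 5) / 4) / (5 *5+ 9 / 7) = 273 / 920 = 0.30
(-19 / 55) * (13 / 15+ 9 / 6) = -1349 / 1650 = -0.82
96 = 96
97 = 97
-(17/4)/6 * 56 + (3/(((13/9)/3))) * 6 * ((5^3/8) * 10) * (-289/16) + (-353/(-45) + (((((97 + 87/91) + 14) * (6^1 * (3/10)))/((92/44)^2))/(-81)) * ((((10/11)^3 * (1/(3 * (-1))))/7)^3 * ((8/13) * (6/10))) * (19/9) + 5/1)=-5721231593111543612354761/54211114316022824160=-105536.14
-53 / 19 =-2.79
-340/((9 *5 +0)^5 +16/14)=-2380/1291696883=-0.00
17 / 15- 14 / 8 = -0.62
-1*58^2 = -3364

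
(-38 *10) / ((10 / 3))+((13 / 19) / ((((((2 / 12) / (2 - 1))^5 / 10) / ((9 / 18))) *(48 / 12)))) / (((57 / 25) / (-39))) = -41108154 / 361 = -113873.00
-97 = -97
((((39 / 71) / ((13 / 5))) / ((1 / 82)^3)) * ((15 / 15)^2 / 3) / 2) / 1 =19414.37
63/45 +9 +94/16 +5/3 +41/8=346/15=23.07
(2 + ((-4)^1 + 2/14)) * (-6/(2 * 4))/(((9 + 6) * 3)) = 13/420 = 0.03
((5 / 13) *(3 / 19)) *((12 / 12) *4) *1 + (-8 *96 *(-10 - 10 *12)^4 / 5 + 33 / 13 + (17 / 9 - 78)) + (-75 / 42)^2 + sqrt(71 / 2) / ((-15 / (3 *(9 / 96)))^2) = -43869696070.14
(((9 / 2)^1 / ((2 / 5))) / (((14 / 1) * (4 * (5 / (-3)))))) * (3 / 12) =-27 / 896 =-0.03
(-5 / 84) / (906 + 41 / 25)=-0.00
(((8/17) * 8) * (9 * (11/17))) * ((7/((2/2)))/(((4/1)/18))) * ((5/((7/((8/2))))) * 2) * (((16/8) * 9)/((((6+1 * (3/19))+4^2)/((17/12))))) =32503680/7157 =4541.52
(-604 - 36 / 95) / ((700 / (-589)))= 444974 / 875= 508.54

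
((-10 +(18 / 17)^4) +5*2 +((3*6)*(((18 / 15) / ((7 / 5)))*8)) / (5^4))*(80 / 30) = 1417152384 / 365404375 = 3.88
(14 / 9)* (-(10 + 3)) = -20.22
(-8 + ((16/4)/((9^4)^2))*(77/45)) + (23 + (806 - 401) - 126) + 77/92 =52543903848961/178213424940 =294.84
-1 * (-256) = 256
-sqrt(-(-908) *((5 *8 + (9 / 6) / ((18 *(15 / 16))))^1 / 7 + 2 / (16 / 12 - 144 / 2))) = -sqrt(160247265430) / 5565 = -71.93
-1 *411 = -411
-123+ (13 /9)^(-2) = -20706 /169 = -122.52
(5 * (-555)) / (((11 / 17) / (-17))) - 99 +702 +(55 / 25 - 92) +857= 4085236 / 55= 74277.02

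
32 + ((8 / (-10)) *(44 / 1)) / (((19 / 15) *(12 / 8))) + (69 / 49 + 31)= 42716 / 931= 45.88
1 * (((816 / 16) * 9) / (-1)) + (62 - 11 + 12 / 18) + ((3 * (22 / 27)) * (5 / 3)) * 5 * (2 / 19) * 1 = -405.19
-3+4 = 1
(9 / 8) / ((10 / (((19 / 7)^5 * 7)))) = 22284891 / 192080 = 116.02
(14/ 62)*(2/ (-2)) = -7/ 31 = -0.23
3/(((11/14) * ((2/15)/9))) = 257.73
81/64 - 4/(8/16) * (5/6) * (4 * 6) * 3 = -30639/64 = -478.73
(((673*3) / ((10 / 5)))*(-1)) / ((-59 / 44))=752.85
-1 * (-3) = 3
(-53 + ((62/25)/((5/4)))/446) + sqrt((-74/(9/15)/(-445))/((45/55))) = -52.41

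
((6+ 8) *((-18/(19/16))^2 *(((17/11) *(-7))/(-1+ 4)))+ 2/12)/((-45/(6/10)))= 276365437/1786950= 154.66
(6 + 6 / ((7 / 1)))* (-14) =-96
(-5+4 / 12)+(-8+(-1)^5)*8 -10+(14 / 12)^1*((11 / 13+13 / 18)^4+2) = -1390111198169 / 17989317216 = -77.27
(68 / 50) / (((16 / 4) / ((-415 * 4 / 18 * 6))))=-188.13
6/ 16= 3/ 8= 0.38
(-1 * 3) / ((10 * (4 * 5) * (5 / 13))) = -39 / 1000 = -0.04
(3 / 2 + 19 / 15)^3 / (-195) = -571787 / 5265000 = -0.11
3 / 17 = 0.18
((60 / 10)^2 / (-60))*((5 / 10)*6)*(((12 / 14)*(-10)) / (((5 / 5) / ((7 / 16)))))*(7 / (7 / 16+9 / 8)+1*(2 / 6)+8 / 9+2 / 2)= 45.24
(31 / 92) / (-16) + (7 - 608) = -601.02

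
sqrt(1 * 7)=sqrt(7)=2.65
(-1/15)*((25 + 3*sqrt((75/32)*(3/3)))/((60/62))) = -2.04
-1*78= -78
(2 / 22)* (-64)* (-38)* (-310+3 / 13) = -9793664 / 143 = -68487.16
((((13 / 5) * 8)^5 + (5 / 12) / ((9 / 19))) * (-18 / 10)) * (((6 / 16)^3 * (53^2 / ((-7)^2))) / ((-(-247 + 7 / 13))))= -47982806000880439 / 558208000000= -85958.65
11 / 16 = 0.69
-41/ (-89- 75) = 1/ 4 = 0.25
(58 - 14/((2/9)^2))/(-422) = 451/844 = 0.53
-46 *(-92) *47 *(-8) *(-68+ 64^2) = -6409482496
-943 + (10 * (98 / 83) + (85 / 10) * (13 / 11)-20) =-1718535 / 1826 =-941.15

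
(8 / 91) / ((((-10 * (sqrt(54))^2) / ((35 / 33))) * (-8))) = 1 / 46332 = 0.00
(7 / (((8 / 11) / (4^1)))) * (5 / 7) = 55 / 2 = 27.50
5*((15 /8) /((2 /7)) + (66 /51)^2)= 190445 /4624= 41.19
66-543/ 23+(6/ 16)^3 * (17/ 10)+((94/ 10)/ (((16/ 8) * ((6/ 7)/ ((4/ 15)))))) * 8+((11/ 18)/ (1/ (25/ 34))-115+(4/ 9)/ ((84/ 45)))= -37920680449/ 630604800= -60.13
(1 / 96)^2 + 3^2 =9.00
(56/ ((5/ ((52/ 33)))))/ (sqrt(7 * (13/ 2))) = 32 * sqrt(182)/ 165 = 2.62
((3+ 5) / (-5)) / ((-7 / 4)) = 0.91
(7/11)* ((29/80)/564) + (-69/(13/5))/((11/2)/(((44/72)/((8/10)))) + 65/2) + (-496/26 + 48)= 72375422723/2561507520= 28.26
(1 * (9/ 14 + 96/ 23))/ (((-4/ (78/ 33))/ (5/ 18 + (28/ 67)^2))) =-22336327/ 17345496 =-1.29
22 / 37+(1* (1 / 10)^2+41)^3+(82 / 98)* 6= 125055404891713 / 1813000000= 68977.06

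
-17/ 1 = -17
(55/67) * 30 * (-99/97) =-163350/6499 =-25.13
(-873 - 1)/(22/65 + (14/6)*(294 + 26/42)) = -511290/402353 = -1.27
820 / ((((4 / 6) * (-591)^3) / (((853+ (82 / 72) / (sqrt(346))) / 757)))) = -349730 / 52087926249 - 8405 * sqrt(346) / 324403604678772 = -0.00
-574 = -574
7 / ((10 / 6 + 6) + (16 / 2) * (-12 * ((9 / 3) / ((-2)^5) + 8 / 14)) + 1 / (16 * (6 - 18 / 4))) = -1176 / 6409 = -0.18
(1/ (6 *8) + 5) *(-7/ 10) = -1687/ 480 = -3.51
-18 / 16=-9 / 8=-1.12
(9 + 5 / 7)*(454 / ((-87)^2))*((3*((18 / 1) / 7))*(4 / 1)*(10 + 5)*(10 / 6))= 18523200 / 41209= 449.49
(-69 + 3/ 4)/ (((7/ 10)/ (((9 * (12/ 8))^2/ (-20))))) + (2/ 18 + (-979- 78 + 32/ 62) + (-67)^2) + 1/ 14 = 270055679/ 62496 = 4321.17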